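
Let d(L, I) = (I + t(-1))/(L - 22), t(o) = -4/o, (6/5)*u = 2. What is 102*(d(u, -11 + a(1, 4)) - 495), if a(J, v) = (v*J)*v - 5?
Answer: -3081114/61 ≈ -50510.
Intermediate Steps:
u = 5/3 (u = (5/6)*2 = 5/3 ≈ 1.6667)
a(J, v) = -5 + J*v**2 (a(J, v) = (J*v)*v - 5 = J*v**2 - 5 = -5 + J*v**2)
d(L, I) = (4 + I)/(-22 + L) (d(L, I) = (I - 4/(-1))/(L - 22) = (I - 4*(-1))/(-22 + L) = (I + 4)/(-22 + L) = (4 + I)/(-22 + L))
102*(d(u, -11 + a(1, 4)) - 495) = 102*((4 + (-11 + (-5 + 1*4**2)))/(-22 + 5/3) - 495) = 102*((4 + (-11 + (-5 + 1*16)))/(-61/3) - 495) = 102*(-3*(4 + (-11 + (-5 + 16)))/61 - 495) = 102*(-3*(4 + (-11 + 11))/61 - 495) = 102*(-3*(4 + 0)/61 - 495) = 102*(-3/61*4 - 495) = 102*(-12/61 - 495) = 102*(-30207/61) = -3081114/61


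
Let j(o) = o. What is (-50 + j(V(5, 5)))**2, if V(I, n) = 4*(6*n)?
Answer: 4900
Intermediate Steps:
V(I, n) = 24*n
(-50 + j(V(5, 5)))**2 = (-50 + 24*5)**2 = (-50 + 120)**2 = 70**2 = 4900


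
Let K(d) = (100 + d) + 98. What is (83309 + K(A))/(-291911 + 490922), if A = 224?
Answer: 83731/199011 ≈ 0.42074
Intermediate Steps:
K(d) = 198 + d
(83309 + K(A))/(-291911 + 490922) = (83309 + (198 + 224))/(-291911 + 490922) = (83309 + 422)/199011 = 83731*(1/199011) = 83731/199011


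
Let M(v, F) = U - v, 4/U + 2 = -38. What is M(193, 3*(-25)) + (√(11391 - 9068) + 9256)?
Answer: 90629/10 + √2323 ≈ 9111.1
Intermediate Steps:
U = -⅒ (U = 4/(-2 - 38) = 4/(-40) = 4*(-1/40) = -⅒ ≈ -0.10000)
M(v, F) = -⅒ - v
M(193, 3*(-25)) + (√(11391 - 9068) + 9256) = (-⅒ - 1*193) + (√(11391 - 9068) + 9256) = (-⅒ - 193) + (√2323 + 9256) = -1931/10 + (9256 + √2323) = 90629/10 + √2323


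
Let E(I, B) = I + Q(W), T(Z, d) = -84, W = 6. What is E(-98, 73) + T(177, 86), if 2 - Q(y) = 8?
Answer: -188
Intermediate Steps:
Q(y) = -6 (Q(y) = 2 - 1*8 = 2 - 8 = -6)
E(I, B) = -6 + I (E(I, B) = I - 6 = -6 + I)
E(-98, 73) + T(177, 86) = (-6 - 98) - 84 = -104 - 84 = -188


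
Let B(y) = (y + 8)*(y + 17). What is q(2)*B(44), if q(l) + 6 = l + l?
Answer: -6344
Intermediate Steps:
q(l) = -6 + 2*l (q(l) = -6 + (l + l) = -6 + 2*l)
B(y) = (8 + y)*(17 + y)
q(2)*B(44) = (-6 + 2*2)*(136 + 44² + 25*44) = (-6 + 4)*(136 + 1936 + 1100) = -2*3172 = -6344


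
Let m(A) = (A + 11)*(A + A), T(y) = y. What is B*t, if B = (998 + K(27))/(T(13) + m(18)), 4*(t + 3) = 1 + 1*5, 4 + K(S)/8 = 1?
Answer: -1461/1057 ≈ -1.3822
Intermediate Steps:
m(A) = 2*A*(11 + A) (m(A) = (11 + A)*(2*A) = 2*A*(11 + A))
K(S) = -24 (K(S) = -32 + 8*1 = -32 + 8 = -24)
t = -3/2 (t = -3 + (1 + 1*5)/4 = -3 + (1 + 5)/4 = -3 + (¼)*6 = -3 + 3/2 = -3/2 ≈ -1.5000)
B = 974/1057 (B = (998 - 24)/(13 + 2*18*(11 + 18)) = 974/(13 + 2*18*29) = 974/(13 + 1044) = 974/1057 ≈ 0.92148)
B*t = (974/1057)*(-3/2) = -1461/1057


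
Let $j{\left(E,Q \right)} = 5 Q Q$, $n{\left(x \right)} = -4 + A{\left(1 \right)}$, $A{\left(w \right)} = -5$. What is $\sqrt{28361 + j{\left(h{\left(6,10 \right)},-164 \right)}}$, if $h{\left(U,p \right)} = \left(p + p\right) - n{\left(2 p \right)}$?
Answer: $\sqrt{162841} \approx 403.54$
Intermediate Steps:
$n{\left(x \right)} = -9$ ($n{\left(x \right)} = -4 - 5 = -9$)
$h{\left(U,p \right)} = 9 + 2 p$ ($h{\left(U,p \right)} = \left(p + p\right) - -9 = 2 p + 9 = 9 + 2 p$)
$j{\left(E,Q \right)} = 5 Q^{2}$
$\sqrt{28361 + j{\left(h{\left(6,10 \right)},-164 \right)}} = \sqrt{28361 + 5 \left(-164\right)^{2}} = \sqrt{28361 + 5 \cdot 26896} = \sqrt{28361 + 134480} = \sqrt{162841}$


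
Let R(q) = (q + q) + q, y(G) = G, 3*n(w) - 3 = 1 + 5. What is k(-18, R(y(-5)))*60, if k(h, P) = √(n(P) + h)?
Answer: 60*I*√15 ≈ 232.38*I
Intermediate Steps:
n(w) = 3 (n(w) = 1 + (1 + 5)/3 = 1 + (⅓)*6 = 1 + 2 = 3)
R(q) = 3*q (R(q) = 2*q + q = 3*q)
k(h, P) = √(3 + h)
k(-18, R(y(-5)))*60 = √(3 - 18)*60 = √(-15)*60 = (I*√15)*60 = 60*I*√15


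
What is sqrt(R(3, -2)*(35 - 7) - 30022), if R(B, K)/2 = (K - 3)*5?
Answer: I*sqrt(31422) ≈ 177.26*I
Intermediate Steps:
R(B, K) = -30 + 10*K (R(B, K) = 2*((K - 3)*5) = 2*((-3 + K)*5) = 2*(-15 + 5*K) = -30 + 10*K)
sqrt(R(3, -2)*(35 - 7) - 30022) = sqrt((-30 + 10*(-2))*(35 - 7) - 30022) = sqrt((-30 - 20)*28 - 30022) = sqrt(-50*28 - 30022) = sqrt(-1400 - 30022) = sqrt(-31422) = I*sqrt(31422)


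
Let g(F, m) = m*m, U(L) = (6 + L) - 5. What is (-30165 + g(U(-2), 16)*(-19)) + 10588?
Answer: -24441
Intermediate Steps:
U(L) = 1 + L
g(F, m) = m²
(-30165 + g(U(-2), 16)*(-19)) + 10588 = (-30165 + 16²*(-19)) + 10588 = (-30165 + 256*(-19)) + 10588 = (-30165 - 4864) + 10588 = -35029 + 10588 = -24441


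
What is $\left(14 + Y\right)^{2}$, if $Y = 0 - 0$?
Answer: $196$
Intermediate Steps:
$Y = 0$ ($Y = 0 + 0 = 0$)
$\left(14 + Y\right)^{2} = \left(14 + 0\right)^{2} = 14^{2} = 196$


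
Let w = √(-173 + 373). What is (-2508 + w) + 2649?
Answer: 141 + 10*√2 ≈ 155.14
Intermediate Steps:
w = 10*√2 (w = √200 = 10*√2 ≈ 14.142)
(-2508 + w) + 2649 = (-2508 + 10*√2) + 2649 = 141 + 10*√2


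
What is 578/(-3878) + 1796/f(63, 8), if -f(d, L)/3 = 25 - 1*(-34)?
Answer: -3533597/343203 ≈ -10.296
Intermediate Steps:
f(d, L) = -177 (f(d, L) = -3*(25 - 1*(-34)) = -3*(25 + 34) = -3*59 = -177)
578/(-3878) + 1796/f(63, 8) = 578/(-3878) + 1796/(-177) = 578*(-1/3878) + 1796*(-1/177) = -289/1939 - 1796/177 = -3533597/343203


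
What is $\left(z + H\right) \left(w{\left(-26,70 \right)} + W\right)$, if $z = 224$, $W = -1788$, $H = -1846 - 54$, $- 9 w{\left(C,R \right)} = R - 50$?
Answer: $\frac{27003712}{9} \approx 3.0004 \cdot 10^{6}$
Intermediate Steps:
$w{\left(C,R \right)} = \frac{50}{9} - \frac{R}{9}$ ($w{\left(C,R \right)} = - \frac{R - 50}{9} = - \frac{-50 + R}{9} = \frac{50}{9} - \frac{R}{9}$)
$H = -1900$ ($H = -1846 - 54 = -1900$)
$\left(z + H\right) \left(w{\left(-26,70 \right)} + W\right) = \left(224 - 1900\right) \left(\left(\frac{50}{9} - \frac{70}{9}\right) - 1788\right) = - 1676 \left(\left(\frac{50}{9} - \frac{70}{9}\right) - 1788\right) = - 1676 \left(- \frac{20}{9} - 1788\right) = \left(-1676\right) \left(- \frac{16112}{9}\right) = \frac{27003712}{9}$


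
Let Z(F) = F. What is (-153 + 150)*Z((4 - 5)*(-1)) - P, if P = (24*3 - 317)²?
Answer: -60028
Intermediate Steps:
P = 60025 (P = (72 - 317)² = (-245)² = 60025)
(-153 + 150)*Z((4 - 5)*(-1)) - P = (-153 + 150)*((4 - 5)*(-1)) - 1*60025 = -(-3)*(-1) - 60025 = -3*1 - 60025 = -3 - 60025 = -60028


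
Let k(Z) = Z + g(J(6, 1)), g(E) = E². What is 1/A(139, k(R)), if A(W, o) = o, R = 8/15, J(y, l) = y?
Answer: 15/548 ≈ 0.027372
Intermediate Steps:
R = 8/15 (R = 8*(1/15) = 8/15 ≈ 0.53333)
k(Z) = 36 + Z (k(Z) = Z + 6² = Z + 36 = 36 + Z)
1/A(139, k(R)) = 1/(36 + 8/15) = 1/(548/15) = 15/548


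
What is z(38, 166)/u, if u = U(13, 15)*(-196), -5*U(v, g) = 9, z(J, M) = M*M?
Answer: 34445/441 ≈ 78.107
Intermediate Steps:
z(J, M) = M²
U(v, g) = -9/5 (U(v, g) = -⅕*9 = -9/5)
u = 1764/5 (u = -9/5*(-196) = 1764/5 ≈ 352.80)
z(38, 166)/u = 166²/(1764/5) = 27556*(5/1764) = 34445/441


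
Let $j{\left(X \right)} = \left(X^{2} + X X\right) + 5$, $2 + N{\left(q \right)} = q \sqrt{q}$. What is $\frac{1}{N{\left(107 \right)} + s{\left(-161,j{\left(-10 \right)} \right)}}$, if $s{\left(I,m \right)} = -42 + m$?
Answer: $- \frac{161}{1199122} + \frac{107 \sqrt{107}}{1199122} \approx 0.00078876$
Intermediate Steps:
$N{\left(q \right)} = -2 + q^{\frac{3}{2}}$ ($N{\left(q \right)} = -2 + q \sqrt{q} = -2 + q^{\frac{3}{2}}$)
$j{\left(X \right)} = 5 + 2 X^{2}$ ($j{\left(X \right)} = \left(X^{2} + X^{2}\right) + 5 = 2 X^{2} + 5 = 5 + 2 X^{2}$)
$\frac{1}{N{\left(107 \right)} + s{\left(-161,j{\left(-10 \right)} \right)}} = \frac{1}{\left(-2 + 107^{\frac{3}{2}}\right) + \left(-42 + \left(5 + 2 \left(-10\right)^{2}\right)\right)} = \frac{1}{\left(-2 + 107 \sqrt{107}\right) + \left(-42 + \left(5 + 2 \cdot 100\right)\right)} = \frac{1}{\left(-2 + 107 \sqrt{107}\right) + \left(-42 + \left(5 + 200\right)\right)} = \frac{1}{\left(-2 + 107 \sqrt{107}\right) + \left(-42 + 205\right)} = \frac{1}{\left(-2 + 107 \sqrt{107}\right) + 163} = \frac{1}{161 + 107 \sqrt{107}}$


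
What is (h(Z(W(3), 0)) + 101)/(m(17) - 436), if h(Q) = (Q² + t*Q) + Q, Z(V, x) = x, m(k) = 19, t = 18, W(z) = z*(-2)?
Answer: -101/417 ≈ -0.24221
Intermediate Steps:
W(z) = -2*z
h(Q) = Q² + 19*Q (h(Q) = (Q² + 18*Q) + Q = Q² + 19*Q)
(h(Z(W(3), 0)) + 101)/(m(17) - 436) = (0*(19 + 0) + 101)/(19 - 436) = (0*19 + 101)/(-417) = (0 + 101)*(-1/417) = 101*(-1/417) = -101/417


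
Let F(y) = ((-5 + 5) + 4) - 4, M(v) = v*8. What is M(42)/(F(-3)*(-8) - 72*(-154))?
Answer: 1/33 ≈ 0.030303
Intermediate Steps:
M(v) = 8*v
F(y) = 0 (F(y) = (0 + 4) - 4 = 4 - 4 = 0)
M(42)/(F(-3)*(-8) - 72*(-154)) = (8*42)/(0*(-8) - 72*(-154)) = 336/(0 + 11088) = 336/11088 = 336*(1/11088) = 1/33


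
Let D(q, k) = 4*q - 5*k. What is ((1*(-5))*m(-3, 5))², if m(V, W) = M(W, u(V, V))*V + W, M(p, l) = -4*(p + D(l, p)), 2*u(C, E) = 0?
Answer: 1380625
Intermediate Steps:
D(q, k) = -5*k + 4*q
u(C, E) = 0 (u(C, E) = (½)*0 = 0)
M(p, l) = -16*l + 16*p (M(p, l) = -4*(p + (-5*p + 4*l)) = -4*(-4*p + 4*l) = -16*l + 16*p)
m(V, W) = W + 16*V*W (m(V, W) = (-16*0 + 16*W)*V + W = (0 + 16*W)*V + W = (16*W)*V + W = 16*V*W + W = W + 16*V*W)
((1*(-5))*m(-3, 5))² = ((1*(-5))*(5*(1 + 16*(-3))))² = (-25*(1 - 48))² = (-25*(-47))² = (-5*(-235))² = 1175² = 1380625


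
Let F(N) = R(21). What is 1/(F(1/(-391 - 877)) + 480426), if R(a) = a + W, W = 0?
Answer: 1/480447 ≈ 2.0814e-6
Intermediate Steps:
R(a) = a (R(a) = a + 0 = a)
F(N) = 21
1/(F(1/(-391 - 877)) + 480426) = 1/(21 + 480426) = 1/480447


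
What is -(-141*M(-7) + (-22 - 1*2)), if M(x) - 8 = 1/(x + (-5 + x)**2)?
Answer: 157965/137 ≈ 1153.0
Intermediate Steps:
M(x) = 8 + 1/(x + (-5 + x)**2)
-(-141*M(-7) + (-22 - 1*2)) = -(-141*(1 + 8*(-7) + 8*(-5 - 7)**2)/(-7 + (-5 - 7)**2) + (-22 - 1*2)) = -(-141*(1 - 56 + 8*(-12)**2)/(-7 + (-12)**2) + (-22 - 2)) = -(-141*(1 - 56 + 8*144)/(-7 + 144) - 24) = -(-141*(1 - 56 + 1152)/137 - 24) = -(-141*1097/137 - 24) = -(-154677/137 - 24) = -1*(-157965/137) = 157965/137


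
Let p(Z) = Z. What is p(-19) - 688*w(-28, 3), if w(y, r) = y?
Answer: 19245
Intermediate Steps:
p(-19) - 688*w(-28, 3) = -19 - 688*(-28) = -19 + 19264 = 19245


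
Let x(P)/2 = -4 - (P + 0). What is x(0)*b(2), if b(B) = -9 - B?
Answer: 88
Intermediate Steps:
x(P) = -8 - 2*P (x(P) = 2*(-4 - (P + 0)) = 2*(-4 - P) = -8 - 2*P)
x(0)*b(2) = (-8 - 2*0)*(-9 - 1*2) = (-8 + 0)*(-9 - 2) = -8*(-11) = 88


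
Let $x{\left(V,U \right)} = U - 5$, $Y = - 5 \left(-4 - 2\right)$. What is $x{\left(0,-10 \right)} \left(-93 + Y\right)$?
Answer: $945$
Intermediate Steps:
$Y = 30$ ($Y = \left(-5\right) \left(-6\right) = 30$)
$x{\left(V,U \right)} = -5 + U$
$x{\left(0,-10 \right)} \left(-93 + Y\right) = \left(-5 - 10\right) \left(-93 + 30\right) = \left(-15\right) \left(-63\right) = 945$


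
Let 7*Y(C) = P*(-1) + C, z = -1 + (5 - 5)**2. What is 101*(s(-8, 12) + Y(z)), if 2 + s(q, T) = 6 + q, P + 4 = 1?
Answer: -2626/7 ≈ -375.14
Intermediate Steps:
P = -3 (P = -4 + 1 = -3)
s(q, T) = 4 + q (s(q, T) = -2 + (6 + q) = 4 + q)
z = -1 (z = -1 + 0**2 = -1 + 0 = -1)
Y(C) = 3/7 + C/7 (Y(C) = (-3*(-1) + C)/7 = (3 + C)/7 = 3/7 + C/7)
101*(s(-8, 12) + Y(z)) = 101*((4 - 8) + (3/7 + (1/7)*(-1))) = 101*(-4 + (3/7 - 1/7)) = 101*(-4 + 2/7) = 101*(-26/7) = -2626/7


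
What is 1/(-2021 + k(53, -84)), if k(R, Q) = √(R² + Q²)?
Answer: -2021/4074576 - √9865/4074576 ≈ -0.00052038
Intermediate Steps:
k(R, Q) = √(Q² + R²)
1/(-2021 + k(53, -84)) = 1/(-2021 + √((-84)² + 53²)) = 1/(-2021 + √(7056 + 2809)) = 1/(-2021 + √9865)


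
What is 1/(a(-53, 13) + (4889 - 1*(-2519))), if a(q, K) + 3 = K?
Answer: 1/7418 ≈ 0.00013481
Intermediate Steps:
a(q, K) = -3 + K
1/(a(-53, 13) + (4889 - 1*(-2519))) = 1/((-3 + 13) + (4889 - 1*(-2519))) = 1/(10 + (4889 + 2519)) = 1/(10 + 7408) = 1/7418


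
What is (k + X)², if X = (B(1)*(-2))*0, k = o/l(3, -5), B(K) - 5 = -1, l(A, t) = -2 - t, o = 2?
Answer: 4/9 ≈ 0.44444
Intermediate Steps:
B(K) = 4 (B(K) = 5 - 1 = 4)
k = ⅔ (k = 2/(-2 - 1*(-5)) = 2/(-2 + 5) = 2/3 = 2*(⅓) = ⅔ ≈ 0.66667)
X = 0 (X = (4*(-2))*0 = -8*0 = 0)
(k + X)² = (⅔ + 0)² = (⅔)² = 4/9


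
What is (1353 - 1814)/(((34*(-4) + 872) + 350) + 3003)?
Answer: -461/4089 ≈ -0.11274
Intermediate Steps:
(1353 - 1814)/(((34*(-4) + 872) + 350) + 3003) = -461/(((-136 + 872) + 350) + 3003) = -461/((736 + 350) + 3003) = -461/(1086 + 3003) = -461/4089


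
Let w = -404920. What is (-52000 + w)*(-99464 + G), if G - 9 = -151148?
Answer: 114505522760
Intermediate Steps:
G = -151139 (G = 9 - 151148 = -151139)
(-52000 + w)*(-99464 + G) = (-52000 - 404920)*(-99464 - 151139) = -456920*(-250603) = 114505522760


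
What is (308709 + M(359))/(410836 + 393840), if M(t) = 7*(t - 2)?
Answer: 77802/201169 ≈ 0.38675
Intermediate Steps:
M(t) = -14 + 7*t (M(t) = 7*(-2 + t) = -14 + 7*t)
(308709 + M(359))/(410836 + 393840) = (308709 + (-14 + 7*359))/(410836 + 393840) = (308709 + (-14 + 2513))/804676 = (308709 + 2499)*(1/804676) = 311208*(1/804676) = 77802/201169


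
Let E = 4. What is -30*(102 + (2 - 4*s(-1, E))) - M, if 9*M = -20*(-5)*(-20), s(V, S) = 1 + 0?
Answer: -25000/9 ≈ -2777.8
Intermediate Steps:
s(V, S) = 1
M = -2000/9 (M = (-20*(-5)*(-20))/9 = (100*(-20))/9 = (⅑)*(-2000) = -2000/9 ≈ -222.22)
-30*(102 + (2 - 4*s(-1, E))) - M = -30*(102 + (2 - 4*1)) - 1*(-2000/9) = -30*(102 + (2 - 4)) + 2000/9 = -30*(102 - 2) + 2000/9 = -30*100 + 2000/9 = -3000 + 2000/9 = -25000/9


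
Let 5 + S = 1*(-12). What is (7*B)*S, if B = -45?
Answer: 5355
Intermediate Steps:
S = -17 (S = -5 + 1*(-12) = -5 - 12 = -17)
(7*B)*S = (7*(-45))*(-17) = -315*(-17) = 5355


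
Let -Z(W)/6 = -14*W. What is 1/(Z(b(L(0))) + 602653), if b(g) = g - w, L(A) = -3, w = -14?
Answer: 1/603577 ≈ 1.6568e-6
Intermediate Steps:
b(g) = 14 + g (b(g) = g - 1*(-14) = g + 14 = 14 + g)
Z(W) = 84*W (Z(W) = -(-84)*W = 84*W)
1/(Z(b(L(0))) + 602653) = 1/(84*(14 - 3) + 602653) = 1/(84*11 + 602653) = 1/(924 + 602653) = 1/603577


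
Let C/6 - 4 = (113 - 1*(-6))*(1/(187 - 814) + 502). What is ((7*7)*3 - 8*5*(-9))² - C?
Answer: -21192989/209 ≈ -1.0140e+5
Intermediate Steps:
C = 74916230/209 (C = 24 + 6*((113 - 1*(-6))*(1/(187 - 814) + 502)) = 24 + 6*((113 + 6)*(1/(-627) + 502)) = 24 + 6*(119*(-1/627 + 502)) = 24 + 6*(119*(314753/627)) = 24 + 6*(37455607/627) = 24 + 74911214/209 = 74916230/209 ≈ 3.5845e+5)
((7*7)*3 - 8*5*(-9))² - C = ((7*7)*3 - 8*5*(-9))² - 1*74916230/209 = (49*3 - 40*(-9))² - 74916230/209 = (147 + 360)² - 74916230/209 = 507² - 74916230/209 = 257049 - 74916230/209 = -21192989/209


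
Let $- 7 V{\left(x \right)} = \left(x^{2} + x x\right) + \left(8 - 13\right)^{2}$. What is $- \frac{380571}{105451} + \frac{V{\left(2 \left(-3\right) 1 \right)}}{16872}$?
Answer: $- \frac{44957186131}{12454184904} \approx -3.6098$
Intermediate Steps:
$V{\left(x \right)} = - \frac{25}{7} - \frac{2 x^{2}}{7}$ ($V{\left(x \right)} = - \frac{\left(x^{2} + x x\right) + \left(8 - 13\right)^{2}}{7} = - \frac{\left(x^{2} + x^{2}\right) + \left(-5\right)^{2}}{7} = - \frac{2 x^{2} + 25}{7} = - \frac{25 + 2 x^{2}}{7} = - \frac{25}{7} - \frac{2 x^{2}}{7}$)
$- \frac{380571}{105451} + \frac{V{\left(2 \left(-3\right) 1 \right)}}{16872} = - \frac{380571}{105451} + \frac{- \frac{25}{7} - \frac{2 \left(2 \left(-3\right) 1\right)^{2}}{7}}{16872} = \left(-380571\right) \frac{1}{105451} + \left(- \frac{25}{7} - \frac{2 \left(\left(-6\right) 1\right)^{2}}{7}\right) \frac{1}{16872} = - \frac{380571}{105451} + \left(- \frac{25}{7} - \frac{2 \left(-6\right)^{2}}{7}\right) \frac{1}{16872} = - \frac{380571}{105451} + \left(- \frac{25}{7} - \frac{72}{7}\right) \frac{1}{16872} = - \frac{380571}{105451} - \frac{97}{118104} = - \frac{44957186131}{12454184904}$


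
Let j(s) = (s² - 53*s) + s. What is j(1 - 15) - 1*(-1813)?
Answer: 2737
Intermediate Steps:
j(s) = s² - 52*s
j(1 - 15) - 1*(-1813) = (1 - 15)*(-52 + (1 - 15)) - 1*(-1813) = -14*(-52 - 14) + 1813 = -14*(-66) + 1813 = 924 + 1813 = 2737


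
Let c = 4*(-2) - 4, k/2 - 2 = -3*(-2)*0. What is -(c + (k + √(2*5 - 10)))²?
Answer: -64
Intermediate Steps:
k = 4 (k = 4 + 2*(-3*(-2)*0) = 4 + 2*(6*0) = 4 + 2*0 = 4 + 0 = 4)
c = -12 (c = -8 - 4 = -12)
-(c + (k + √(2*5 - 10)))² = -(-12 + (4 + √(2*5 - 10)))² = -(-12 + (4 + √(10 - 10)))² = -(-12 + (4 + √0))² = -(-12 + (4 + 0))² = -(-12 + 4)² = -1*(-8)² = -1*64 = -64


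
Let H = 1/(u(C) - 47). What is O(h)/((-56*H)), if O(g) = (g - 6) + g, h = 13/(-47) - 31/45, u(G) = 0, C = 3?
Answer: -8387/1260 ≈ -6.6563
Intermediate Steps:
h = -2042/2115 (h = 13*(-1/47) - 31*1/45 = -13/47 - 31/45 = -2042/2115 ≈ -0.96548)
H = -1/47 (H = 1/(0 - 47) = 1/(-47) = -1/47 ≈ -0.021277)
O(g) = -6 + 2*g (O(g) = (-6 + g) + g = -6 + 2*g)
O(h)/((-56*H)) = (-6 + 2*(-2042/2115))/((-56*(-1/47))) = (-6 - 4084/2115)/(56/47) = -16774/2115*47/56 = -8387/1260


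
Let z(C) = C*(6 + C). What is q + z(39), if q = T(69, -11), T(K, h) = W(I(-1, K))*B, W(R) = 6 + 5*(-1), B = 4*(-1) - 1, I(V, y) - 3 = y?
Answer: 1750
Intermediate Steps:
I(V, y) = 3 + y
B = -5 (B = -4 - 1 = -5)
W(R) = 1 (W(R) = 6 - 5 = 1)
T(K, h) = -5 (T(K, h) = 1*(-5) = -5)
q = -5
q + z(39) = -5 + 39*(6 + 39) = -5 + 39*45 = -5 + 1755 = 1750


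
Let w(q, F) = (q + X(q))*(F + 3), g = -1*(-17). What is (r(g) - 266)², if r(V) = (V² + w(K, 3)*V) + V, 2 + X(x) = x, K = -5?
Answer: 1401856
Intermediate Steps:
X(x) = -2 + x
g = 17
w(q, F) = (-2 + 2*q)*(3 + F) (w(q, F) = (q + (-2 + q))*(F + 3) = (-2 + 2*q)*(3 + F))
r(V) = V² - 71*V (r(V) = (V² + (-6 - 2*3 + 6*(-5) + 2*3*(-5))*V) + V = (V² + (-6 - 6 - 30 - 30)*V) + V = (V² - 72*V) + V = V² - 71*V)
(r(g) - 266)² = (17*(-71 + 17) - 266)² = (17*(-54) - 266)² = (-918 - 266)² = (-1184)² = 1401856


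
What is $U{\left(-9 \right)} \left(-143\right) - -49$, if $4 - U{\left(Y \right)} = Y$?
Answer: $-1810$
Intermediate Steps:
$U{\left(Y \right)} = 4 - Y$
$U{\left(-9 \right)} \left(-143\right) - -49 = \left(4 - -9\right) \left(-143\right) - -49 = \left(4 + 9\right) \left(-143\right) + \left(-8 + 57\right) = 13 \left(-143\right) + 49 = -1859 + 49 = -1810$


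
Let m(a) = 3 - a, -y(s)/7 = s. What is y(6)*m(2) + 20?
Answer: -22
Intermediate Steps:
y(s) = -7*s
y(6)*m(2) + 20 = (-7*6)*(3 - 1*2) + 20 = -42*(3 - 2) + 20 = -42*1 + 20 = -42 + 20 = -22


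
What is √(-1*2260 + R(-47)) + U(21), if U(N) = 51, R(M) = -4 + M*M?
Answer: 51 + I*√55 ≈ 51.0 + 7.4162*I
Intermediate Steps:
R(M) = -4 + M²
√(-1*2260 + R(-47)) + U(21) = √(-1*2260 + (-4 + (-47)²)) + 51 = √(-2260 + (-4 + 2209)) + 51 = √(-2260 + 2205) + 51 = √(-55) + 51 = I*√55 + 51 = 51 + I*√55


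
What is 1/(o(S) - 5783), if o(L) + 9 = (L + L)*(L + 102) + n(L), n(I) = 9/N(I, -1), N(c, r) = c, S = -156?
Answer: 52/574909 ≈ 9.0449e-5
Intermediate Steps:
n(I) = 9/I
o(L) = -9 + 9/L + 2*L*(102 + L) (o(L) = -9 + ((L + L)*(L + 102) + 9/L) = -9 + ((2*L)*(102 + L) + 9/L) = -9 + (2*L*(102 + L) + 9/L) = -9 + (9/L + 2*L*(102 + L)) = -9 + 9/L + 2*L*(102 + L))
1/(o(S) - 5783) = 1/((-9 + 2*(-156)² + 9/(-156) + 204*(-156)) - 5783) = 1/((-9 + 2*24336 + 9*(-1/156) - 31824) - 5783) = 1/((-9 + 48672 - 3/52 - 31824) - 5783) = 1/(875625/52 - 5783) = 1/(574909/52) = 52/574909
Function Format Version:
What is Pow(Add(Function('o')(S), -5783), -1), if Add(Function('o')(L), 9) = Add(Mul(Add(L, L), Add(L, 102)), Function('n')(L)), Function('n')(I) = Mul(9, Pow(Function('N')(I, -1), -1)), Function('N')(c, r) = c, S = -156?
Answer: Rational(52, 574909) ≈ 9.0449e-5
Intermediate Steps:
Function('n')(I) = Mul(9, Pow(I, -1))
Function('o')(L) = Add(-9, Mul(9, Pow(L, -1)), Mul(2, L, Add(102, L))) (Function('o')(L) = Add(-9, Add(Mul(Add(L, L), Add(L, 102)), Mul(9, Pow(L, -1)))) = Add(-9, Add(Mul(Mul(2, L), Add(102, L)), Mul(9, Pow(L, -1)))) = Add(-9, Add(Mul(2, L, Add(102, L)), Mul(9, Pow(L, -1)))) = Add(-9, Add(Mul(9, Pow(L, -1)), Mul(2, L, Add(102, L)))) = Add(-9, Mul(9, Pow(L, -1)), Mul(2, L, Add(102, L))))
Pow(Add(Function('o')(S), -5783), -1) = Pow(Add(Add(-9, Mul(2, Pow(-156, 2)), Mul(9, Pow(-156, -1)), Mul(204, -156)), -5783), -1) = Pow(Add(Add(-9, Mul(2, 24336), Mul(9, Rational(-1, 156)), -31824), -5783), -1) = Pow(Add(Add(-9, 48672, Rational(-3, 52), -31824), -5783), -1) = Pow(Add(Rational(875625, 52), -5783), -1) = Pow(Rational(574909, 52), -1) = Rational(52, 574909)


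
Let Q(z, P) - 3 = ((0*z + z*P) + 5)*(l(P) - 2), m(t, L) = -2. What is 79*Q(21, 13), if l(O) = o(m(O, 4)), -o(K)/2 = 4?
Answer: -219383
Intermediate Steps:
o(K) = -8 (o(K) = -2*4 = -8)
l(O) = -8
Q(z, P) = -47 - 10*P*z (Q(z, P) = 3 + ((0*z + z*P) + 5)*(-8 - 2) = 3 + ((0 + P*z) + 5)*(-10) = 3 + (P*z + 5)*(-10) = 3 + (5 + P*z)*(-10) = 3 + (-50 - 10*P*z) = -47 - 10*P*z)
79*Q(21, 13) = 79*(-47 - 10*13*21) = 79*(-47 - 2730) = 79*(-2777) = -219383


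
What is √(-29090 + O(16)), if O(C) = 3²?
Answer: I*√29081 ≈ 170.53*I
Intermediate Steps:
O(C) = 9
√(-29090 + O(16)) = √(-29090 + 9) = √(-29081) = I*√29081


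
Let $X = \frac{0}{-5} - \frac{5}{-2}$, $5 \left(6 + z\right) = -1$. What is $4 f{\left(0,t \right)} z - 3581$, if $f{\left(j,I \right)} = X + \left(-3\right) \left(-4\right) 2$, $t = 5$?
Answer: $- \frac{21191}{5} \approx -4238.2$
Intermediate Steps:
$z = - \frac{31}{5}$ ($z = -6 + \frac{1}{5} \left(-1\right) = -6 - \frac{1}{5} = - \frac{31}{5} \approx -6.2$)
$X = \frac{5}{2}$ ($X = 0 \left(- \frac{1}{5}\right) - - \frac{5}{2} = 0 + \frac{5}{2} = \frac{5}{2} \approx 2.5$)
$f{\left(j,I \right)} = \frac{53}{2}$ ($f{\left(j,I \right)} = \frac{5}{2} + \left(-3\right) \left(-4\right) 2 = \frac{5}{2} + 12 \cdot 2 = \frac{5}{2} + 24 = \frac{53}{2}$)
$4 f{\left(0,t \right)} z - 3581 = 4 \cdot \frac{53}{2} \left(- \frac{31}{5}\right) - 3581 = 106 \left(- \frac{31}{5}\right) - 3581 = - \frac{3286}{5} - 3581 = - \frac{21191}{5}$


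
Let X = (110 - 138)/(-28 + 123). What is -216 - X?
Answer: -20492/95 ≈ -215.71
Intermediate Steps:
X = -28/95 ≈ -0.29474
-216 - X = -216 - 1*(-28/95) = -216 + 28/95 = -20492/95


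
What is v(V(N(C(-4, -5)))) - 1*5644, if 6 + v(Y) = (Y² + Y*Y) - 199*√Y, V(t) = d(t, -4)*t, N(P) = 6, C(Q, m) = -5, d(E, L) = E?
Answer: -4252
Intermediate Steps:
V(t) = t² (V(t) = t*t = t²)
v(Y) = -6 - 199*√Y + 2*Y² (v(Y) = -6 + ((Y² + Y*Y) - 199*√Y) = -6 + ((Y² + Y²) - 199*√Y) = -6 + (2*Y² - 199*√Y) = -6 + (-199*√Y + 2*Y²) = -6 - 199*√Y + 2*Y²)
v(V(N(C(-4, -5)))) - 1*5644 = (-6 - 199*√(6²) + 2*(6²)²) - 1*5644 = (-6 - 199*√36 + 2*36²) - 5644 = (-6 - 199*6 + 2*1296) - 5644 = (-6 - 1194 + 2592) - 5644 = 1392 - 5644 = -4252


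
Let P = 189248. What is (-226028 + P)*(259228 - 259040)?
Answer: -6914640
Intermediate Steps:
(-226028 + P)*(259228 - 259040) = (-226028 + 189248)*(259228 - 259040) = -36780*188 = -6914640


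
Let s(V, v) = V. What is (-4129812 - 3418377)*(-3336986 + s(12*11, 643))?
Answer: 25187204657406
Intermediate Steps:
(-4129812 - 3418377)*(-3336986 + s(12*11, 643)) = (-4129812 - 3418377)*(-3336986 + 12*11) = -7548189*(-3336986 + 132) = -7548189*(-3336854) = 25187204657406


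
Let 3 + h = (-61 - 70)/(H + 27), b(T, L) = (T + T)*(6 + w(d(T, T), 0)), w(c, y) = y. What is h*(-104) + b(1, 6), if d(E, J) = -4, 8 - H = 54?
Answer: -7468/19 ≈ -393.05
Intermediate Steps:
H = -46 (H = 8 - 1*54 = 8 - 54 = -46)
b(T, L) = 12*T (b(T, L) = (T + T)*(6 + 0) = (2*T)*6 = 12*T)
h = 74/19 (h = -3 + (-61 - 70)/(-46 + 27) = -3 - 131/(-19) = -3 - 131*(-1/19) = -3 + 131/19 = 74/19 ≈ 3.8947)
h*(-104) + b(1, 6) = (74/19)*(-104) + 12*1 = -7696/19 + 12 = -7468/19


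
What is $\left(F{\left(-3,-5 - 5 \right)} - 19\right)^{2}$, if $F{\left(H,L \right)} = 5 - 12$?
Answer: $676$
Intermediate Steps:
$F{\left(H,L \right)} = -7$ ($F{\left(H,L \right)} = 5 - 12 = -7$)
$\left(F{\left(-3,-5 - 5 \right)} - 19\right)^{2} = \left(-7 - 19\right)^{2} = \left(-26\right)^{2} = 676$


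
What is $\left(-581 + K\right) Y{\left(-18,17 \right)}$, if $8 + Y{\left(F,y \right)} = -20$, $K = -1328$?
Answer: $53452$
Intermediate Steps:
$Y{\left(F,y \right)} = -28$ ($Y{\left(F,y \right)} = -8 - 20 = -28$)
$\left(-581 + K\right) Y{\left(-18,17 \right)} = \left(-581 - 1328\right) \left(-28\right) = \left(-1909\right) \left(-28\right) = 53452$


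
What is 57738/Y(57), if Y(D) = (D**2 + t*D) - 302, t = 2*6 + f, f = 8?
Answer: 57738/4087 ≈ 14.127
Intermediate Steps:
t = 20 (t = 2*6 + 8 = 12 + 8 = 20)
Y(D) = -302 + D**2 + 20*D (Y(D) = (D**2 + 20*D) - 302 = -302 + D**2 + 20*D)
57738/Y(57) = 57738/(-302 + 57**2 + 20*57) = 57738/(-302 + 3249 + 1140) = 57738/4087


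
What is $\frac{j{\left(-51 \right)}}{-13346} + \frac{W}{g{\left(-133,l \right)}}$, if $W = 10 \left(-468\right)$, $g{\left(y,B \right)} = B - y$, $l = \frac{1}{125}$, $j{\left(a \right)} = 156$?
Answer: $- \frac{650833638}{18490883} \approx -35.198$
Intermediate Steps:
$l = \frac{1}{125} \approx 0.008$
$W = -4680$
$\frac{j{\left(-51 \right)}}{-13346} + \frac{W}{g{\left(-133,l \right)}} = \frac{156}{-13346} - \frac{4680}{\frac{1}{125} - -133} = 156 \left(- \frac{1}{13346}\right) - \frac{4680}{\frac{1}{125} + 133} = - \frac{78}{6673} - \frac{4680}{\frac{16626}{125}} = - \frac{78}{6673} - \frac{97500}{2771} = - \frac{650833638}{18490883}$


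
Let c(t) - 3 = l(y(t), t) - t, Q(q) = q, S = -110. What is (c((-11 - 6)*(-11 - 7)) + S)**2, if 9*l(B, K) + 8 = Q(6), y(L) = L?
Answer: 13830961/81 ≈ 1.7075e+5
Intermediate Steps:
l(B, K) = -2/9 (l(B, K) = -8/9 + (1/9)*6 = -8/9 + 2/3 = -2/9)
c(t) = 25/9 - t (c(t) = 3 + (-2/9 - t) = 25/9 - t)
(c((-11 - 6)*(-11 - 7)) + S)**2 = ((25/9 - (-11 - 6)*(-11 - 7)) - 110)**2 = ((25/9 - (-17)*(-18)) - 110)**2 = ((25/9 - 1*306) - 110)**2 = ((25/9 - 306) - 110)**2 = (-2729/9 - 110)**2 = (-3719/9)**2 = 13830961/81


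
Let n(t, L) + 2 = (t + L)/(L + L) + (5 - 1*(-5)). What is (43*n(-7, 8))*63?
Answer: 349461/16 ≈ 21841.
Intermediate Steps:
n(t, L) = 8 + (L + t)/(2*L) (n(t, L) = -2 + ((t + L)/(L + L) + (5 - 1*(-5))) = -2 + ((L + t)/((2*L)) + (5 + 5)) = -2 + ((L + t)*(1/(2*L)) + 10) = -2 + ((L + t)/(2*L) + 10) = -2 + (10 + (L + t)/(2*L)) = 8 + (L + t)/(2*L))
(43*n(-7, 8))*63 = (43*((½)*(-7 + 17*8)/8))*63 = (43*((½)*(⅛)*(-7 + 136)))*63 = (43*((½)*(⅛)*129))*63 = (43*(129/16))*63 = (5547/16)*63 = 349461/16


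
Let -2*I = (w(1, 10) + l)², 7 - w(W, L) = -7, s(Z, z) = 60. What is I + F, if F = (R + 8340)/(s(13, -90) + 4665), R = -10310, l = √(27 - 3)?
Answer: -104344/945 - 28*√6 ≈ -179.00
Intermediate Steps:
w(W, L) = 14 (w(W, L) = 7 - 1*(-7) = 7 + 7 = 14)
l = 2*√6 (l = √24 = 2*√6 ≈ 4.8990)
F = -394/945 (F = (-10310 + 8340)/(60 + 4665) = -1970/4725 = -1970*1/4725 = -394/945 ≈ -0.41693)
I = -(14 + 2*√6)²/2 ≈ -178.59
I + F = (-110 - 28*√6) - 394/945 = -104344/945 - 28*√6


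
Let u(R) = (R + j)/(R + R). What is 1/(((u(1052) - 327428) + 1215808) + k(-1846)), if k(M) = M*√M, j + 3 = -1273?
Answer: 7681043607/6878074393904891 + 63842987*I*√1846/27512297575619564 ≈ 1.1167e-6 + 9.9702e-8*I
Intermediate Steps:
j = -1276 (j = -3 - 1273 = -1276)
u(R) = (-1276 + R)/(2*R) (u(R) = (R - 1276)/(R + R) = (-1276 + R)/((2*R)) = (-1276 + R)*(1/(2*R)) = (-1276 + R)/(2*R))
k(M) = M^(3/2)
1/(((u(1052) - 327428) + 1215808) + k(-1846)) = 1/((((½)*(-1276 + 1052)/1052 - 327428) + 1215808) + (-1846)^(3/2)) = 1/((((½)*(1/1052)*(-224) - 327428) + 1215808) - 1846*I*√1846) = 1/(((-28/263 - 327428) + 1215808) - 1846*I*√1846) = 1/((-86113592/263 + 1215808) - 1846*I*√1846) = 1/(233643912/263 - 1846*I*√1846)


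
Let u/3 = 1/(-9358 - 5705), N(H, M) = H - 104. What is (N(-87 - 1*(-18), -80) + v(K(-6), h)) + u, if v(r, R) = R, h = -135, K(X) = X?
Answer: -1546469/5021 ≈ -308.00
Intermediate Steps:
N(H, M) = -104 + H
u = -1/5021 (u = 3/(-9358 - 5705) = 3/(-15063) = 3*(-1/15063) = -1/5021 ≈ -0.00019916)
(N(-87 - 1*(-18), -80) + v(K(-6), h)) + u = ((-104 + (-87 - 1*(-18))) - 135) - 1/5021 = ((-104 + (-87 + 18)) - 135) - 1/5021 = ((-104 - 69) - 135) - 1/5021 = (-173 - 135) - 1/5021 = -308 - 1/5021 = -1546469/5021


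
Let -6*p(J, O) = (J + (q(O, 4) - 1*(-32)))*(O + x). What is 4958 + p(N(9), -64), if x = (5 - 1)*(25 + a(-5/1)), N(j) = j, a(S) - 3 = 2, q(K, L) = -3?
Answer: 13810/3 ≈ 4603.3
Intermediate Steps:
a(S) = 5 (a(S) = 3 + 2 = 5)
x = 120 (x = (5 - 1)*(25 + 5) = 4*30 = 120)
p(J, O) = -(29 + J)*(120 + O)/6 (p(J, O) = -(J + (-3 - 1*(-32)))*(O + 120)/6 = -(J + (-3 + 32))*(120 + O)/6 = -(J + 29)*(120 + O)/6 = -(29 + J)*(120 + O)/6)
4958 + p(N(9), -64) = 4958 + (-580 - 20*9 - 29/6*(-64) - ⅙*9*(-64)) = 4958 + (-580 - 180 + 928/3 + 96) = 4958 - 1064/3 = 13810/3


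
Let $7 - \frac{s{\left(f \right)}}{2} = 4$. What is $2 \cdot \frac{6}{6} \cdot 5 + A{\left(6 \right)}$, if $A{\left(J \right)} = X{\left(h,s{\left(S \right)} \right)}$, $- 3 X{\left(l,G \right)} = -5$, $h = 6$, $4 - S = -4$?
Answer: $\frac{35}{3} \approx 11.667$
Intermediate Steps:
$S = 8$ ($S = 4 - -4 = 4 + 4 = 8$)
$s{\left(f \right)} = 6$ ($s{\left(f \right)} = 14 - 8 = 6$)
$X{\left(l,G \right)} = \frac{5}{3}$ ($X{\left(l,G \right)} = \left(- \frac{1}{3}\right) \left(-5\right) = \frac{5}{3}$)
$A{\left(J \right)} = \frac{5}{3}$
$2 \cdot \frac{6}{6} \cdot 5 + A{\left(6 \right)} = 2 \cdot \frac{6}{6} \cdot 5 + \frac{5}{3} = 2 \cdot 6 \cdot \frac{1}{6} \cdot 5 + \frac{5}{3} = 2 \cdot 1 \cdot 5 + \frac{5}{3} = 2 \cdot 5 + \frac{5}{3} = 10 + \frac{5}{3} = \frac{35}{3}$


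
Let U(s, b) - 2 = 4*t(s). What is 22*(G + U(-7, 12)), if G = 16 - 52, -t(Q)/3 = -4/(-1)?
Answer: -1804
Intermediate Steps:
t(Q) = -12 (t(Q) = -(-12)/(-1) = -(-12)*(-1) = -3*4 = -12)
U(s, b) = -46 (U(s, b) = 2 + 4*(-12) = 2 - 48 = -46)
G = -36
22*(G + U(-7, 12)) = 22*(-36 - 46) = 22*(-82) = -1804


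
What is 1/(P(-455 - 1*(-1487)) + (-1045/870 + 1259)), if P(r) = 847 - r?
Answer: 174/186667 ≈ 0.00093214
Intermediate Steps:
1/(P(-455 - 1*(-1487)) + (-1045/870 + 1259)) = 1/((847 - (-455 - 1*(-1487))) + (-1045/870 + 1259)) = 1/((847 - (-455 + 1487)) + (-1045*1/870 + 1259)) = 1/((847 - 1*1032) + (-209/174 + 1259)) = 1/((847 - 1032) + 218857/174) = 1/(-185 + 218857/174) = 1/(186667/174) = 174/186667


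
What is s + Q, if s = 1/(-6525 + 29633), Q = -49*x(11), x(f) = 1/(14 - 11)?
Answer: -1132289/69324 ≈ -16.333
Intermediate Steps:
x(f) = ⅓ (x(f) = 1/3 = ⅓)
Q = -49/3 (Q = -49*⅓ = -49/3 ≈ -16.333)
s = 1/23108 ≈ 4.3275e-5
s + Q = 1/23108 - 49/3 = -1132289/69324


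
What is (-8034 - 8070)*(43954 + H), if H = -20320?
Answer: -380601936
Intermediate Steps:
(-8034 - 8070)*(43954 + H) = (-8034 - 8070)*(43954 - 20320) = -16104*23634 = -380601936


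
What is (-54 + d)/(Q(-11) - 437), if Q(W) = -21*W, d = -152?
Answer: 1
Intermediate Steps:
(-54 + d)/(Q(-11) - 437) = (-54 - 152)/(-21*(-11) - 437) = -206/(231 - 437) = -206/(-206) = -206*(-1/206) = 1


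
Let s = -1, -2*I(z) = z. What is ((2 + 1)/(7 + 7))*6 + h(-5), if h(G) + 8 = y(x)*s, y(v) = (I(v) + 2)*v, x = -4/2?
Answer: -5/7 ≈ -0.71429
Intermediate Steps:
x = -2 (x = -4*½ = -2)
I(z) = -z/2
y(v) = v*(2 - v/2) (y(v) = (-v/2 + 2)*v = (2 - v/2)*v = v*(2 - v/2))
h(G) = -2 (h(G) = -8 + ((½)*(-2)*(4 - 1*(-2)))*(-1) = -8 + ((½)*(-2)*(4 + 2))*(-1) = -8 + ((½)*(-2)*6)*(-1) = -8 - 6*(-1) = -8 + 6 = -2)
((2 + 1)/(7 + 7))*6 + h(-5) = ((2 + 1)/(7 + 7))*6 - 2 = (3/14)*6 - 2 = 9/7 - 2 = -5/7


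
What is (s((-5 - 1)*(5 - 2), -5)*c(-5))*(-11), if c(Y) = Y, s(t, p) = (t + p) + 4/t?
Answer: -11495/9 ≈ -1277.2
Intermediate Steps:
s(t, p) = p + t + 4/t (s(t, p) = (p + t) + 4/t = p + t + 4/t)
(s((-5 - 1)*(5 - 2), -5)*c(-5))*(-11) = ((-5 + (-5 - 1)*(5 - 2) + 4/(((-5 - 1)*(5 - 2))))*(-5))*(-11) = ((-5 - 6*3 + 4/((-6*3)))*(-5))*(-11) = ((-5 - 18 + 4/(-18))*(-5))*(-11) = ((-5 - 18 + 4*(-1/18))*(-5))*(-11) = ((-5 - 18 - 2/9)*(-5))*(-11) = -209/9*(-5)*(-11) = (1045/9)*(-11) = -11495/9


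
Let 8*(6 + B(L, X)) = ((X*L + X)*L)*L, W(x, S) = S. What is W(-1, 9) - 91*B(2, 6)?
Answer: -264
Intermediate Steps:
B(L, X) = -6 + L²*(X + L*X)/8 (B(L, X) = -6 + (((X*L + X)*L)*L)/8 = -6 + (((L*X + X)*L)*L)/8 = -6 + (((X + L*X)*L)*L)/8 = -6 + ((L*(X + L*X))*L)/8 = -6 + (L²*(X + L*X))/8 = -6 + L²*(X + L*X)/8)
W(-1, 9) - 91*B(2, 6) = 9 - 91*(-6 + (⅛)*6*2² + (⅛)*6*2³) = 9 - 91*(-6 + (⅛)*6*4 + (⅛)*6*8) = 9 - 91*(-6 + 3 + 6) = 9 - 91*3 = 9 - 273 = -264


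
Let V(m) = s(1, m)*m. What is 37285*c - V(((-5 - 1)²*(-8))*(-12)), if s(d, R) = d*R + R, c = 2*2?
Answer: -23738732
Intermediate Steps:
c = 4
s(d, R) = R + R*d (s(d, R) = R*d + R = R + R*d)
V(m) = 2*m² (V(m) = (m*(1 + 1))*m = (m*2)*m = (2*m)*m = 2*m²)
37285*c - V(((-5 - 1)²*(-8))*(-12)) = 37285*4 - 2*(((-5 - 1)²*(-8))*(-12))² = 149140 - 2*(((-6)²*(-8))*(-12))² = 149140 - 2*((36*(-8))*(-12))² = 149140 - 2*(-288*(-12))² = 149140 - 2*3456² = 149140 - 2*11943936 = 149140 - 1*23887872 = 149140 - 23887872 = -23738732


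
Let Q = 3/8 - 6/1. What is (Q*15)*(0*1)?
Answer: 0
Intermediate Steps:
Q = -45/8 (Q = 3*(⅛) - 6*1 = 3/8 - 6 = -45/8 ≈ -5.6250)
(Q*15)*(0*1) = (-45/8*15)*(0*1) = -675/8*0 = 0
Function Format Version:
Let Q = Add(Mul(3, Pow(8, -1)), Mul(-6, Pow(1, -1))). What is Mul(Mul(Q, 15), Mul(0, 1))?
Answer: 0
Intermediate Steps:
Q = Rational(-45, 8) (Q = Add(Mul(3, Rational(1, 8)), Mul(-6, 1)) = Add(Rational(3, 8), -6) = Rational(-45, 8) ≈ -5.6250)
Mul(Mul(Q, 15), Mul(0, 1)) = Mul(Mul(Rational(-45, 8), 15), Mul(0, 1)) = Mul(Rational(-675, 8), 0) = 0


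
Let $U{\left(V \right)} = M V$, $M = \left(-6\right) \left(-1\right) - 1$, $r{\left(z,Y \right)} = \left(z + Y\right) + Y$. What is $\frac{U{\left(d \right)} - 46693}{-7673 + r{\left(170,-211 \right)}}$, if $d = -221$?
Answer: $\frac{47798}{7925} \approx 6.0313$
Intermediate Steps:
$r{\left(z,Y \right)} = z + 2 Y$ ($r{\left(z,Y \right)} = \left(Y + z\right) + Y = z + 2 Y$)
$M = 5$ ($M = 6 - 1 = 5$)
$U{\left(V \right)} = 5 V$
$\frac{U{\left(d \right)} - 46693}{-7673 + r{\left(170,-211 \right)}} = \frac{5 \left(-221\right) - 46693}{-7673 + \left(170 + 2 \left(-211\right)\right)} = \frac{-1105 - 46693}{-7673 + \left(170 - 422\right)} = - \frac{47798}{-7673 - 252} = - \frac{47798}{-7925} = \left(-47798\right) \left(- \frac{1}{7925}\right) = \frac{47798}{7925}$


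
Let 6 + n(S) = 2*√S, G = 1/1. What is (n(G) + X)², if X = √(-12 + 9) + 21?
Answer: (17 + I*√3)² ≈ 286.0 + 58.89*I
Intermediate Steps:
G = 1
n(S) = -6 + 2*√S
X = 21 + I*√3 (X = √(-3) + 21 = I*√3 + 21 = 21 + I*√3 ≈ 21.0 + 1.732*I)
(n(G) + X)² = ((-6 + 2*√1) + (21 + I*√3))² = ((-6 + 2*1) + (21 + I*√3))² = ((-6 + 2) + (21 + I*√3))² = (-4 + (21 + I*√3))² = (17 + I*√3)²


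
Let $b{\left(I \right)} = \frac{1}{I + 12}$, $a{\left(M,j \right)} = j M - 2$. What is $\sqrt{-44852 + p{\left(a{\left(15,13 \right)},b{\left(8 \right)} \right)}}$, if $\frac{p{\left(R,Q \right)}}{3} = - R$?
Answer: $i \sqrt{45431} \approx 213.15 i$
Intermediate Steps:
$a{\left(M,j \right)} = -2 + M j$ ($a{\left(M,j \right)} = M j - 2 = -2 + M j$)
$b{\left(I \right)} = \frac{1}{12 + I}$
$p{\left(R,Q \right)} = - 3 R$ ($p{\left(R,Q \right)} = 3 \left(- R\right) = - 3 R$)
$\sqrt{-44852 + p{\left(a{\left(15,13 \right)},b{\left(8 \right)} \right)}} = \sqrt{-44852 - 3 \left(-2 + 15 \cdot 13\right)} = \sqrt{-44852 - 3 \left(-2 + 195\right)} = \sqrt{-44852 - 579} = \sqrt{-45431} = i \sqrt{45431}$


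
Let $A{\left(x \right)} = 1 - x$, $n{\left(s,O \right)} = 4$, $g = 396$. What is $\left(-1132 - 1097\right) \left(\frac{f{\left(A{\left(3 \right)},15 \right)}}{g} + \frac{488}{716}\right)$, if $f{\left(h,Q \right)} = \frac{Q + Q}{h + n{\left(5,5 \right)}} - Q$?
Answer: $- \frac{271938}{179} \approx -1519.2$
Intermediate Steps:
$f{\left(h,Q \right)} = - Q + \frac{2 Q}{4 + h}$ ($f{\left(h,Q \right)} = \frac{Q + Q}{h + 4} - Q = \frac{2 Q}{4 + h} - Q = - Q + \frac{2 Q}{4 + h}$)
$\left(-1132 - 1097\right) \left(\frac{f{\left(A{\left(3 \right)},15 \right)}}{g} + \frac{488}{716}\right) = \left(-1132 - 1097\right) \left(\frac{\left(-1\right) 15 \frac{1}{4 + \left(1 - 3\right)} \left(2 + \left(1 - 3\right)\right)}{396} + \frac{488}{716}\right) = - 2229 \left(\left(-1\right) 15 \frac{1}{4 + \left(1 - 3\right)} \left(2 + \left(1 - 3\right)\right) \frac{1}{396} + 488 \cdot \frac{1}{716}\right) = - 2229 \left(\left(-1\right) 15 \frac{1}{4 - 2} \left(2 - 2\right) \frac{1}{396} + \frac{122}{179}\right) = - 2229 \left(\left(-1\right) 15 \cdot \frac{1}{2} \cdot 0 \cdot \frac{1}{396} + \frac{122}{179}\right) = - 2229 \left(0 \cdot \frac{1}{396} + \frac{122}{179}\right) = - 2229 \left(0 + \frac{122}{179}\right) = \left(-2229\right) \frac{122}{179} = - \frac{271938}{179}$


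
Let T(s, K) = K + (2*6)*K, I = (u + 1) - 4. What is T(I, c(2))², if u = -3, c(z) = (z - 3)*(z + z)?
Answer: 2704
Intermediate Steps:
c(z) = 2*z*(-3 + z) (c(z) = (-3 + z)*(2*z) = 2*z*(-3 + z))
I = -6 (I = (-3 + 1) - 4 = -2 - 4 = -6)
T(s, K) = 13*K (T(s, K) = K + 12*K = 13*K)
T(I, c(2))² = (13*(2*2*(-3 + 2)))² = (13*(2*2*(-1)))² = (13*(-4))² = (-52)² = 2704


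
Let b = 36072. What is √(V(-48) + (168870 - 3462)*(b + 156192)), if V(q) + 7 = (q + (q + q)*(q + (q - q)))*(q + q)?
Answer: √31801565945 ≈ 1.7833e+5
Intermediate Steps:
V(q) = -7 + 2*q*(q + 2*q²) (V(q) = -7 + (q + (q + q)*(q + (q - q)))*(q + q) = -7 + (q + (2*q)*(q + 0))*(2*q) = -7 + (q + (2*q)*q)*(2*q) = -7 + (q + 2*q²)*(2*q) = -7 + 2*q*(q + 2*q²))
√(V(-48) + (168870 - 3462)*(b + 156192)) = √((-7 + 2*(-48)² + 4*(-48)³) + (168870 - 3462)*(36072 + 156192)) = √((-7 + 2*2304 + 4*(-110592)) + 165408*192264) = √((-7 + 4608 - 442368) + 31802003712) = √(-437767 + 31802003712) = √31801565945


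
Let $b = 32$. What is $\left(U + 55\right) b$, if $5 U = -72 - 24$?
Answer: $\frac{5728}{5} \approx 1145.6$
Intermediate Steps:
$U = - \frac{96}{5}$ ($U = \frac{-72 - 24}{5} = \frac{1}{5} \left(-96\right) = - \frac{96}{5} \approx -19.2$)
$\left(U + 55\right) b = \left(- \frac{96}{5} + 55\right) 32 = \frac{179}{5} \cdot 32 = \frac{5728}{5}$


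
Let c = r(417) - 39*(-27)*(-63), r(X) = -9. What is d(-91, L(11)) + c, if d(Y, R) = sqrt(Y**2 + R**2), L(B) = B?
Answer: -66348 + sqrt(8402) ≈ -66256.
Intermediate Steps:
d(Y, R) = sqrt(R**2 + Y**2)
c = -66348 (c = -9 - 39*(-27)*(-63) = -9 + 1053*(-63) = -9 - 66339 = -66348)
d(-91, L(11)) + c = sqrt(11**2 + (-91)**2) - 66348 = sqrt(121 + 8281) - 66348 = sqrt(8402) - 66348 = -66348 + sqrt(8402)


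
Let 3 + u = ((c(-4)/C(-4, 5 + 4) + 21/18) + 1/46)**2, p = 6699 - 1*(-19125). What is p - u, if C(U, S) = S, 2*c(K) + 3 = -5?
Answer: 1106637407/42849 ≈ 25826.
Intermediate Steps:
c(K) = -4 (c(K) = -3/2 + (1/2)*(-5) = -3/2 - 5/2 = -4)
p = 25824 (p = 6699 + 19125 = 25824)
u = -104831/42849 (u = -3 + ((-4/(5 + 4) + 21/18) + 1/46)**2 = -3 + ((-4/9 + 21*(1/18)) + 1/46)**2 = -3 + ((-4*1/9 + 7/6) + 1/46)**2 = -3 + ((-4/9 + 7/6) + 1/46)**2 = -3 + (13/18 + 1/46)**2 = -3 + (154/207)**2 = -3 + 23716/42849 = -104831/42849 ≈ -2.4465)
p - u = 25824 - 1*(-104831/42849) = 25824 + 104831/42849 = 1106637407/42849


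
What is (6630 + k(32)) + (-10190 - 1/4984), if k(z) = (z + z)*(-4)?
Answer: -19018945/4984 ≈ -3816.0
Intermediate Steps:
k(z) = -8*z (k(z) = (2*z)*(-4) = -8*z)
(6630 + k(32)) + (-10190 - 1/4984) = (6630 - 8*32) + (-10190 - 1/4984) = (6630 - 256) + (-10190 - 1*1/4984) = 6374 + (-10190 - 1/4984) = 6374 - 50786961/4984 = -19018945/4984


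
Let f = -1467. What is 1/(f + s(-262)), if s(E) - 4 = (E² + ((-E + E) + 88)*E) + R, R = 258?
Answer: 1/44383 ≈ 2.2531e-5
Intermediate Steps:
s(E) = 262 + E² + 88*E (s(E) = 4 + ((E² + ((-E + E) + 88)*E) + 258) = 4 + ((E² + (0 + 88)*E) + 258) = 4 + ((E² + 88*E) + 258) = 4 + (258 + E² + 88*E) = 262 + E² + 88*E)
1/(f + s(-262)) = 1/(-1467 + (262 + (-262)² + 88*(-262))) = 1/(-1467 + (262 + 68644 - 23056)) = 1/(-1467 + 45850) = 1/44383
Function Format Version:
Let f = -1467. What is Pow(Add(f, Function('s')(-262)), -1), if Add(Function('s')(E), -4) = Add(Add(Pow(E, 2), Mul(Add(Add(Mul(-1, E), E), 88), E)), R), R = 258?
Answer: Rational(1, 44383) ≈ 2.2531e-5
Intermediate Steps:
Function('s')(E) = Add(262, Pow(E, 2), Mul(88, E)) (Function('s')(E) = Add(4, Add(Add(Pow(E, 2), Mul(Add(Add(Mul(-1, E), E), 88), E)), 258)) = Add(4, Add(Add(Pow(E, 2), Mul(Add(0, 88), E)), 258)) = Add(4, Add(Add(Pow(E, 2), Mul(88, E)), 258)) = Add(4, Add(258, Pow(E, 2), Mul(88, E))) = Add(262, Pow(E, 2), Mul(88, E)))
Pow(Add(f, Function('s')(-262)), -1) = Pow(Add(-1467, Add(262, Pow(-262, 2), Mul(88, -262))), -1) = Pow(Add(-1467, Add(262, 68644, -23056)), -1) = Pow(Add(-1467, 45850), -1) = Pow(44383, -1) = Rational(1, 44383)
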